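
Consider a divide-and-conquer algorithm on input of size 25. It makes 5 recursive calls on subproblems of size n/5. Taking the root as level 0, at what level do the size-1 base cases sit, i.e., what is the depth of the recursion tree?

For divide and conquer with division factor 5:

Problem sizes at each level:
Level 0: 25
Level 1: 5
Level 2: 1

The root is level 0 and the size-1 base case is level 2 (the tree spans levels 0 through 2, i.e. 3 levels counting the root), so the depth is the number of divisions: log_5(25) = 2

The recursion tree depth is log_5(25) = 2. At each level, the problem size is divided by 5, so it takes 2 divisions to reduce to a base case of size 1. The algorithm makes 5 recursive calls at each level.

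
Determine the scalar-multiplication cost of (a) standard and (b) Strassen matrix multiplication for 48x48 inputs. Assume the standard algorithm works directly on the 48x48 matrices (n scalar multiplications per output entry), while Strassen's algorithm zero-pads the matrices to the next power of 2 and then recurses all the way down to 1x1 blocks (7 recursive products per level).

Matrix multiplication for 48x48 matrices:

Strassen's algorithm requires power-of-2 dimensions. Pad 48x48 to 64x64 (next power of 2).

Standard algorithm: 48^3 = 110592 multiplications
Strassen's algorithm: 7^(log2(64)) = 7^6 = 117649 multiplications
Difference: 110592 - 117649 = -7057 (Strassen uses MORE here due to padding overhead — for small or just-over-power-of-2 n, padding can outweigh the per-level savings)

Standard: 110592 multiplications (48^3). Strassen: 117649 multiplications (7^6, after padding to 64x64). Strassen reduces 8 recursive multiplications to 7 at each level.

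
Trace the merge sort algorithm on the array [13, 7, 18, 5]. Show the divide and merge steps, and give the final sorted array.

Merge sort trace:

Split: [13, 7, 18, 5] -> [13, 7] and [18, 5]
  Split: [13, 7] -> [13] and [7]
  Merge: [13] + [7] -> [7, 13]
  Split: [18, 5] -> [18] and [5]
  Merge: [18] + [5] -> [5, 18]
Merge: [7, 13] + [5, 18] -> [5, 7, 13, 18]

Final sorted array: [5, 7, 13, 18]

The merge sort proceeds by recursively splitting the array and merging sorted halves.
After all merges, the sorted array is [5, 7, 13, 18].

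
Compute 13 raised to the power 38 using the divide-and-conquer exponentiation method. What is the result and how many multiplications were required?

Computing 13^38 by squaring (build up from 13^1; each line after the first costs one multiplication):

13^1 = 13
13^2 = (13^1)^2 = 13^2 = 169
13^4 = (13^2)^2 = 169^2 = 28561
13^8 = (13^4)^2 = 28561^2 = 815730721
13^9 = 13 * 13^8 = 13 * 815730721 = 10604499373
13^18 = (13^9)^2 = 10604499373^2 = 112455406951957393129
13^19 = 13 * 13^18 = 13 * 112455406951957393129 = 1461920290375446110677
13^38 = (13^19)^2 = 1461920290375446110677^2 = 2137210935411428674141543654682486133398329

Result: 2137210935411428674141543654682486133398329
Multiplications needed: 7 (7 lines after 13^1)

13^38 = 2137210935411428674141543654682486133398329. Using exponentiation by squaring, this requires 7 multiplications. The key idea: if the exponent is even, square the half-power; if odd, multiply by the base once.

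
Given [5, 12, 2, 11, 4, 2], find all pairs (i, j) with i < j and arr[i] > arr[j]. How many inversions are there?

Finding inversions in [5, 12, 2, 11, 4, 2]:

(0, 2): arr[0]=5 > arr[2]=2
(0, 4): arr[0]=5 > arr[4]=4
(0, 5): arr[0]=5 > arr[5]=2
(1, 2): arr[1]=12 > arr[2]=2
(1, 3): arr[1]=12 > arr[3]=11
(1, 4): arr[1]=12 > arr[4]=4
(1, 5): arr[1]=12 > arr[5]=2
(3, 4): arr[3]=11 > arr[4]=4
(3, 5): arr[3]=11 > arr[5]=2
(4, 5): arr[4]=4 > arr[5]=2

Total inversions: 10

The array has 10 inversion(s): (0,2), (0,4), (0,5), (1,2), (1,3), (1,4), (1,5), (3,4), (3,5), (4,5). Each pair (i,j) satisfies i < j and arr[i] > arr[j].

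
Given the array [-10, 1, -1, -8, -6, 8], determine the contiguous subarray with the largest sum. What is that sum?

Using Kadane's algorithm on [-10, 1, -1, -8, -6, 8]:

Scanning through the array:
Position 1 (value 1): max_ending_here = 1, max_so_far = 1
Position 2 (value -1): max_ending_here = 0, max_so_far = 1
Position 3 (value -8): max_ending_here = -8, max_so_far = 1
Position 4 (value -6): max_ending_here = -6, max_so_far = 1
Position 5 (value 8): max_ending_here = 8, max_so_far = 8

Maximum subarray: [8]
Maximum sum: 8

The maximum subarray is [8] with sum 8. This subarray runs from index 5 to index 5.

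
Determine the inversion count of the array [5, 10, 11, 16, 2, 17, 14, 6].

Finding inversions in [5, 10, 11, 16, 2, 17, 14, 6]:

(0, 4): arr[0]=5 > arr[4]=2
(1, 4): arr[1]=10 > arr[4]=2
(1, 7): arr[1]=10 > arr[7]=6
(2, 4): arr[2]=11 > arr[4]=2
(2, 7): arr[2]=11 > arr[7]=6
(3, 4): arr[3]=16 > arr[4]=2
(3, 6): arr[3]=16 > arr[6]=14
(3, 7): arr[3]=16 > arr[7]=6
(5, 6): arr[5]=17 > arr[6]=14
(5, 7): arr[5]=17 > arr[7]=6
(6, 7): arr[6]=14 > arr[7]=6

Total inversions: 11

The array has 11 inversion(s): (0,4), (1,4), (1,7), (2,4), (2,7), (3,4), (3,6), (3,7), (5,6), (5,7), (6,7). Each pair (i,j) satisfies i < j and arr[i] > arr[j].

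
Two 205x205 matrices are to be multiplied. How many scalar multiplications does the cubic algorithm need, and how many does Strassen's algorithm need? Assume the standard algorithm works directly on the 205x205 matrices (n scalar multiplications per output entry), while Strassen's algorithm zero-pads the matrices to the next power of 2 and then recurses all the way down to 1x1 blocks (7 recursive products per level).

Matrix multiplication for 205x205 matrices:

Strassen's algorithm requires power-of-2 dimensions. Pad 205x205 to 256x256 (next power of 2).

Standard algorithm: 205^3 = 8615125 multiplications
Strassen's algorithm: 7^(log2(256)) = 7^8 = 5764801 multiplications
Savings: 8615125 - 5764801 = 2850324 multiplications

Standard: 8615125 multiplications (205^3). Strassen: 5764801 multiplications (7^8, after padding to 256x256). Strassen reduces 8 recursive multiplications to 7 at each level.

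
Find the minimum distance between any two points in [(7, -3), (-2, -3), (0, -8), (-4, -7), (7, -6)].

Computing all pairwise distances among 5 points:

d((7, -3), (-2, -3)) = 9.0
d((7, -3), (0, -8)) = 8.6023
d((7, -3), (-4, -7)) = 11.7047
d((7, -3), (7, -6)) = 3.0 <-- minimum
d((-2, -3), (0, -8)) = 5.3852
d((-2, -3), (-4, -7)) = 4.4721
d((-2, -3), (7, -6)) = 9.4868
d((0, -8), (-4, -7)) = 4.1231
d((0, -8), (7, -6)) = 7.2801
d((-4, -7), (7, -6)) = 11.0454

Closest pair: (7, -3) and (7, -6) with distance 3.0

The closest pair is (7, -3) and (7, -6) with Euclidean distance 3.0. For 5 points, brute-force pairwise comparison is shown above. For large n, the divide-and-conquer algorithm (sort by x, recurse on halves, check the dividing strip) achieves O(n log n).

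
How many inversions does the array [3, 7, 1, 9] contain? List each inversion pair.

Finding inversions in [3, 7, 1, 9]:

(0, 2): arr[0]=3 > arr[2]=1
(1, 2): arr[1]=7 > arr[2]=1

Total inversions: 2

The array has 2 inversion(s): (0,2), (1,2). Each pair (i,j) satisfies i < j and arr[i] > arr[j].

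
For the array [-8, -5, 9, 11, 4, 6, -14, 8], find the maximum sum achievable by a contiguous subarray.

Using Kadane's algorithm on [-8, -5, 9, 11, 4, 6, -14, 8]:

Scanning through the array:
Position 1 (value -5): max_ending_here = -5, max_so_far = -5
Position 2 (value 9): max_ending_here = 9, max_so_far = 9
Position 3 (value 11): max_ending_here = 20, max_so_far = 20
Position 4 (value 4): max_ending_here = 24, max_so_far = 24
Position 5 (value 6): max_ending_here = 30, max_so_far = 30
Position 6 (value -14): max_ending_here = 16, max_so_far = 30
Position 7 (value 8): max_ending_here = 24, max_so_far = 30

Maximum subarray: [9, 11, 4, 6]
Maximum sum: 30

The maximum subarray is [9, 11, 4, 6] with sum 30. This subarray runs from index 2 to index 5.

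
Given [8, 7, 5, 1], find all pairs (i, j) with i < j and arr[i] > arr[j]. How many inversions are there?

Finding inversions in [8, 7, 5, 1]:

(0, 1): arr[0]=8 > arr[1]=7
(0, 2): arr[0]=8 > arr[2]=5
(0, 3): arr[0]=8 > arr[3]=1
(1, 2): arr[1]=7 > arr[2]=5
(1, 3): arr[1]=7 > arr[3]=1
(2, 3): arr[2]=5 > arr[3]=1

Total inversions: 6

The array has 6 inversion(s): (0,1), (0,2), (0,3), (1,2), (1,3), (2,3). Each pair (i,j) satisfies i < j and arr[i] > arr[j].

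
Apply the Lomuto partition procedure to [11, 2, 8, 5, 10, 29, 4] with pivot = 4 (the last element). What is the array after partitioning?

Lomuto partition with pivot = 4:

Initial array: [11, 2, 8, 5, 10, 29, 4]

arr[0]=11 > 4: no swap
arr[1]=2 <= 4: swap with position 0, array becomes [2, 11, 8, 5, 10, 29, 4]
arr[2]=8 > 4: no swap
arr[3]=5 > 4: no swap
arr[4]=10 > 4: no swap
arr[5]=29 > 4: no swap

Place pivot at position 1: [2, 4, 8, 5, 10, 29, 11]
Pivot position: 1

After partitioning with pivot 4, the array becomes [2, 4, 8, 5, 10, 29, 11]. The pivot is placed at index 1. All elements to the left of the pivot are <= 4, and all elements to the right are > 4.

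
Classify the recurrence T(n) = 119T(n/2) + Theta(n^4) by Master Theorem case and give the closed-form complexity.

Master Theorem for T(n) = 119T(n/2) + O(n^4):

a = 119, b = 2, c = 4
log_b(a) = log_2(119) = 6.8948

Case 1: c = 4 < log_2(119) = 6.8948
T(n) = O(n^(log_2 119))

For T(n) = 119T(n/2) + O(n^4): log_2(119) = 6.8948. This is Case 1 of the Master Theorem (c < log_b(a), work dominated by leaves), giving O(n^(log_2 119)).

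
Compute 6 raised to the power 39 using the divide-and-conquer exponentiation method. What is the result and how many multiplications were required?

Computing 6^39 by squaring (build up from 6^1; each line after the first costs one multiplication):

6^1 = 6
6^2 = (6^1)^2 = 6^2 = 36
6^4 = (6^2)^2 = 36^2 = 1296
6^8 = (6^4)^2 = 1296^2 = 1679616
6^9 = 6 * 6^8 = 6 * 1679616 = 10077696
6^18 = (6^9)^2 = 10077696^2 = 101559956668416
6^19 = 6 * 6^18 = 6 * 101559956668416 = 609359740010496
6^38 = (6^19)^2 = 609359740010496^2 = 371319292745659279662190166016
6^39 = 6 * 6^38 = 6 * 371319292745659279662190166016 = 2227915756473955677973140996096

Result: 2227915756473955677973140996096
Multiplications needed: 8 (8 lines after 6^1)

6^39 = 2227915756473955677973140996096. Using exponentiation by squaring, this requires 8 multiplications. The key idea: if the exponent is even, square the half-power; if odd, multiply by the base once.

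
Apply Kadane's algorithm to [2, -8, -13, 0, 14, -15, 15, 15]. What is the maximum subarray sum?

Using Kadane's algorithm on [2, -8, -13, 0, 14, -15, 15, 15]:

Scanning through the array:
Position 1 (value -8): max_ending_here = -6, max_so_far = 2
Position 2 (value -13): max_ending_here = -13, max_so_far = 2
Position 3 (value 0): max_ending_here = 0, max_so_far = 2
Position 4 (value 14): max_ending_here = 14, max_so_far = 14
Position 5 (value -15): max_ending_here = -1, max_so_far = 14
Position 6 (value 15): max_ending_here = 15, max_so_far = 15
Position 7 (value 15): max_ending_here = 30, max_so_far = 30

Maximum subarray: [15, 15]
Maximum sum: 30

The maximum subarray is [15, 15] with sum 30. This subarray runs from index 6 to index 7.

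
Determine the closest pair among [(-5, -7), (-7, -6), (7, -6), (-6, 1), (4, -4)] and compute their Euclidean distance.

Computing all pairwise distances among 5 points:

d((-5, -7), (-7, -6)) = 2.2361 <-- minimum
d((-5, -7), (7, -6)) = 12.0416
d((-5, -7), (-6, 1)) = 8.0623
d((-5, -7), (4, -4)) = 9.4868
d((-7, -6), (7, -6)) = 14.0
d((-7, -6), (-6, 1)) = 7.0711
d((-7, -6), (4, -4)) = 11.1803
d((7, -6), (-6, 1)) = 14.7648
d((7, -6), (4, -4)) = 3.6056
d((-6, 1), (4, -4)) = 11.1803

Closest pair: (-5, -7) and (-7, -6) with distance 2.2361

The closest pair is (-5, -7) and (-7, -6) with Euclidean distance 2.2361. For 5 points, brute-force pairwise comparison is shown above. For large n, the divide-and-conquer algorithm (sort by x, recurse on halves, check the dividing strip) achieves O(n log n).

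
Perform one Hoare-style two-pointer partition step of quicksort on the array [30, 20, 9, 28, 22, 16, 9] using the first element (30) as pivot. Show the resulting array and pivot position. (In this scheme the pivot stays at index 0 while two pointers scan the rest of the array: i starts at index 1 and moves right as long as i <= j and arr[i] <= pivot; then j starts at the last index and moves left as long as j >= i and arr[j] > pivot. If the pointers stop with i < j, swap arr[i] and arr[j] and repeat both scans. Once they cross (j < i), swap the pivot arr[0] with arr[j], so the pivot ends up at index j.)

Hoare-style two-pointer partition with pivot = 30:

Initial array: [30, 20, 9, 28, 22, 16, 9]

Pointers start at i = 1, j = 6.
i ends at 7, j ends at 6: the pointers have crossed (j < i), so scanning stops.

Swap pivot arr[0] with arr[6] to place pivot at position 6: [9, 20, 9, 28, 22, 16, 30]
Pivot position: 6

After partitioning with pivot 30, the array becomes [9, 20, 9, 28, 22, 16, 30]. The pivot is placed at index 6. All elements to the left of the pivot are <= 30, and all elements to the right are > 30.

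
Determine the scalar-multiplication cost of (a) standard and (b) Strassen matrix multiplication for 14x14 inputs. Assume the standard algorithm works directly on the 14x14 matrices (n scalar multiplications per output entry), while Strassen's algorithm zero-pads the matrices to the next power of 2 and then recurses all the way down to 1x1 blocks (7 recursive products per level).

Matrix multiplication for 14x14 matrices:

Strassen's algorithm requires power-of-2 dimensions. Pad 14x14 to 16x16 (next power of 2).

Standard algorithm: 14^3 = 2744 multiplications
Strassen's algorithm: 7^(log2(16)) = 7^4 = 2401 multiplications
Savings: 2744 - 2401 = 343 multiplications

Standard: 2744 multiplications (14^3). Strassen: 2401 multiplications (7^4, after padding to 16x16). Strassen reduces 8 recursive multiplications to 7 at each level.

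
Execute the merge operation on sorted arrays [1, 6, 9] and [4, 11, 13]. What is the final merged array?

Merging process:

Compare 1 vs 4: take 1 from left. Merged: [1]
Compare 6 vs 4: take 4 from right. Merged: [1, 4]
Compare 6 vs 11: take 6 from left. Merged: [1, 4, 6]
Compare 9 vs 11: take 9 from left. Merged: [1, 4, 6, 9]
Append remaining from right: [11, 13]. Merged: [1, 4, 6, 9, 11, 13]

Final merged array: [1, 4, 6, 9, 11, 13]
Total comparisons: 4

The merged array is [1, 4, 6, 9, 11, 13], requiring 4 comparisons. The merge step runs in O(n) time where n is the total number of elements.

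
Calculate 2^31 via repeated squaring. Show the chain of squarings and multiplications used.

Computing 2^31 by squaring (build up from 2^1; each line after the first costs one multiplication):

2^1 = 2
2^2 = (2^1)^2 = 2^2 = 4
2^3 = 2 * 2^2 = 2 * 4 = 8
2^6 = (2^3)^2 = 8^2 = 64
2^7 = 2 * 2^6 = 2 * 64 = 128
2^14 = (2^7)^2 = 128^2 = 16384
2^15 = 2 * 2^14 = 2 * 16384 = 32768
2^30 = (2^15)^2 = 32768^2 = 1073741824
2^31 = 2 * 2^30 = 2 * 1073741824 = 2147483648

Result: 2147483648
Multiplications needed: 8 (8 lines after 2^1)

2^31 = 2147483648. Using exponentiation by squaring, this requires 8 multiplications. The key idea: if the exponent is even, square the half-power; if odd, multiply by the base once.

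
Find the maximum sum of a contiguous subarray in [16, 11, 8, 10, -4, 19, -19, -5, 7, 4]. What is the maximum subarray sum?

Using Kadane's algorithm on [16, 11, 8, 10, -4, 19, -19, -5, 7, 4]:

Scanning through the array:
Position 1 (value 11): max_ending_here = 27, max_so_far = 27
Position 2 (value 8): max_ending_here = 35, max_so_far = 35
Position 3 (value 10): max_ending_here = 45, max_so_far = 45
Position 4 (value -4): max_ending_here = 41, max_so_far = 45
Position 5 (value 19): max_ending_here = 60, max_so_far = 60
Position 6 (value -19): max_ending_here = 41, max_so_far = 60
Position 7 (value -5): max_ending_here = 36, max_so_far = 60
Position 8 (value 7): max_ending_here = 43, max_so_far = 60
Position 9 (value 4): max_ending_here = 47, max_so_far = 60

Maximum subarray: [16, 11, 8, 10, -4, 19]
Maximum sum: 60

The maximum subarray is [16, 11, 8, 10, -4, 19] with sum 60. This subarray runs from index 0 to index 5.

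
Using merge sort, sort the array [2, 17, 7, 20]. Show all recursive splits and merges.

Merge sort trace:

Split: [2, 17, 7, 20] -> [2, 17] and [7, 20]
  Split: [2, 17] -> [2] and [17]
  Merge: [2] + [17] -> [2, 17]
  Split: [7, 20] -> [7] and [20]
  Merge: [7] + [20] -> [7, 20]
Merge: [2, 17] + [7, 20] -> [2, 7, 17, 20]

Final sorted array: [2, 7, 17, 20]

The merge sort proceeds by recursively splitting the array and merging sorted halves.
After all merges, the sorted array is [2, 7, 17, 20].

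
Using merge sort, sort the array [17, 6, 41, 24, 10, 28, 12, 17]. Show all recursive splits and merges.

Merge sort trace:

Split: [17, 6, 41, 24, 10, 28, 12, 17] -> [17, 6, 41, 24] and [10, 28, 12, 17]
  Split: [17, 6, 41, 24] -> [17, 6] and [41, 24]
    Split: [17, 6] -> [17] and [6]
    Merge: [17] + [6] -> [6, 17]
    Split: [41, 24] -> [41] and [24]
    Merge: [41] + [24] -> [24, 41]
  Merge: [6, 17] + [24, 41] -> [6, 17, 24, 41]
  Split: [10, 28, 12, 17] -> [10, 28] and [12, 17]
    Split: [10, 28] -> [10] and [28]
    Merge: [10] + [28] -> [10, 28]
    Split: [12, 17] -> [12] and [17]
    Merge: [12] + [17] -> [12, 17]
  Merge: [10, 28] + [12, 17] -> [10, 12, 17, 28]
Merge: [6, 17, 24, 41] + [10, 12, 17, 28] -> [6, 10, 12, 17, 17, 24, 28, 41]

Final sorted array: [6, 10, 12, 17, 17, 24, 28, 41]

The merge sort proceeds by recursively splitting the array and merging sorted halves.
After all merges, the sorted array is [6, 10, 12, 17, 17, 24, 28, 41].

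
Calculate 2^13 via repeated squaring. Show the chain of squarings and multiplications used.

Computing 2^13 by squaring (build up from 2^1; each line after the first costs one multiplication):

2^1 = 2
2^2 = (2^1)^2 = 2^2 = 4
2^3 = 2 * 2^2 = 2 * 4 = 8
2^6 = (2^3)^2 = 8^2 = 64
2^12 = (2^6)^2 = 64^2 = 4096
2^13 = 2 * 2^12 = 2 * 4096 = 8192

Result: 8192
Multiplications needed: 5 (5 lines after 2^1)

2^13 = 8192. Using exponentiation by squaring, this requires 5 multiplications. The key idea: if the exponent is even, square the half-power; if odd, multiply by the base once.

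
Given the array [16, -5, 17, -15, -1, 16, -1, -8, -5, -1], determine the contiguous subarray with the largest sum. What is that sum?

Using Kadane's algorithm on [16, -5, 17, -15, -1, 16, -1, -8, -5, -1]:

Scanning through the array:
Position 1 (value -5): max_ending_here = 11, max_so_far = 16
Position 2 (value 17): max_ending_here = 28, max_so_far = 28
Position 3 (value -15): max_ending_here = 13, max_so_far = 28
Position 4 (value -1): max_ending_here = 12, max_so_far = 28
Position 5 (value 16): max_ending_here = 28, max_so_far = 28
Position 6 (value -1): max_ending_here = 27, max_so_far = 28
Position 7 (value -8): max_ending_here = 19, max_so_far = 28
Position 8 (value -5): max_ending_here = 14, max_so_far = 28
Position 9 (value -1): max_ending_here = 13, max_so_far = 28

Maximum subarray: [16, -5, 17]
Maximum sum: 28

The maximum subarray is [16, -5, 17] with sum 28. This subarray runs from index 0 to index 2.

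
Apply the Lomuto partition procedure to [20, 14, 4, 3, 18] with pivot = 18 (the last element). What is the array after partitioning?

Lomuto partition with pivot = 18:

Initial array: [20, 14, 4, 3, 18]

arr[0]=20 > 18: no swap
arr[1]=14 <= 18: swap with position 0, array becomes [14, 20, 4, 3, 18]
arr[2]=4 <= 18: swap with position 1, array becomes [14, 4, 20, 3, 18]
arr[3]=3 <= 18: swap with position 2, array becomes [14, 4, 3, 20, 18]

Place pivot at position 3: [14, 4, 3, 18, 20]
Pivot position: 3

After partitioning with pivot 18, the array becomes [14, 4, 3, 18, 20]. The pivot is placed at index 3. All elements to the left of the pivot are <= 18, and all elements to the right are > 18.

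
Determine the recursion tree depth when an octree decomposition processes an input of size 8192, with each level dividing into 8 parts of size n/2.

For divide and conquer with division factor 2:

Problem sizes at each level:
Level 0: 8192
Level 1: 4096
Level 2: 2048
Level 3: 1024
Level 4: 512
Level 5: 256
Level 6: 128
Level 7: 64
Level 8: 32
Level 9: 16
Level 10: 8
Level 11: 4
Level 12: 2
Level 13: 1

The root is level 0 and the size-1 base case is level 13 (the tree spans levels 0 through 13, i.e. 14 levels counting the root), so the depth is the number of divisions: log_2(8192) = 13

The recursion tree depth is log_2(8192) = 13. At each level, the problem size is divided by 2, so it takes 13 divisions to reduce to a base case of size 1. The algorithm makes 8 recursive calls at each level.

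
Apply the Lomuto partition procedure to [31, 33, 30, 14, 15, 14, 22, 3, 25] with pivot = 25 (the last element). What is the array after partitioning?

Lomuto partition with pivot = 25:

Initial array: [31, 33, 30, 14, 15, 14, 22, 3, 25]

arr[0]=31 > 25: no swap
arr[1]=33 > 25: no swap
arr[2]=30 > 25: no swap
arr[3]=14 <= 25: swap with position 0, array becomes [14, 33, 30, 31, 15, 14, 22, 3, 25]
arr[4]=15 <= 25: swap with position 1, array becomes [14, 15, 30, 31, 33, 14, 22, 3, 25]
arr[5]=14 <= 25: swap with position 2, array becomes [14, 15, 14, 31, 33, 30, 22, 3, 25]
arr[6]=22 <= 25: swap with position 3, array becomes [14, 15, 14, 22, 33, 30, 31, 3, 25]
arr[7]=3 <= 25: swap with position 4, array becomes [14, 15, 14, 22, 3, 30, 31, 33, 25]

Place pivot at position 5: [14, 15, 14, 22, 3, 25, 31, 33, 30]
Pivot position: 5

After partitioning with pivot 25, the array becomes [14, 15, 14, 22, 3, 25, 31, 33, 30]. The pivot is placed at index 5. All elements to the left of the pivot are <= 25, and all elements to the right are > 25.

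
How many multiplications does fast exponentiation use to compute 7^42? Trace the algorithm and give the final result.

Computing 7^42 by squaring (build up from 7^1; each line after the first costs one multiplication):

7^1 = 7
7^2 = (7^1)^2 = 7^2 = 49
7^4 = (7^2)^2 = 49^2 = 2401
7^5 = 7 * 7^4 = 7 * 2401 = 16807
7^10 = (7^5)^2 = 16807^2 = 282475249
7^20 = (7^10)^2 = 282475249^2 = 79792266297612001
7^21 = 7 * 7^20 = 7 * 79792266297612001 = 558545864083284007
7^42 = (7^21)^2 = 558545864083284007^2 = 311973482284542371301330321821976049

Result: 311973482284542371301330321821976049
Multiplications needed: 7 (7 lines after 7^1)

7^42 = 311973482284542371301330321821976049. Using exponentiation by squaring, this requires 7 multiplications. The key idea: if the exponent is even, square the half-power; if odd, multiply by the base once.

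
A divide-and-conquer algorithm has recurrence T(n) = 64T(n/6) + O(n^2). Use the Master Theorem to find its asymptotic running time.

Master Theorem for T(n) = 64T(n/6) + O(n^2):

a = 64, b = 6, c = 2
log_b(a) = log_6(64) = 2.3211

Case 1: c = 2 < log_6(64) = 2.3211
T(n) = O(n^(log_6 64))

For T(n) = 64T(n/6) + O(n^2): log_6(64) = 2.3211. This is Case 1 of the Master Theorem (c < log_b(a), work dominated by leaves), giving O(n^(log_6 64)).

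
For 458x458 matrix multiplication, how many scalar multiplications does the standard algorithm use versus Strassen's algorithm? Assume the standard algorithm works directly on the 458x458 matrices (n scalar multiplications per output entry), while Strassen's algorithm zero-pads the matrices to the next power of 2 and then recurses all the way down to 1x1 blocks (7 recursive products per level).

Matrix multiplication for 458x458 matrices:

Strassen's algorithm requires power-of-2 dimensions. Pad 458x458 to 512x512 (next power of 2).

Standard algorithm: 458^3 = 96071912 multiplications
Strassen's algorithm: 7^(log2(512)) = 7^9 = 40353607 multiplications
Savings: 96071912 - 40353607 = 55718305 multiplications

Standard: 96071912 multiplications (458^3). Strassen: 40353607 multiplications (7^9, after padding to 512x512). Strassen reduces 8 recursive multiplications to 7 at each level.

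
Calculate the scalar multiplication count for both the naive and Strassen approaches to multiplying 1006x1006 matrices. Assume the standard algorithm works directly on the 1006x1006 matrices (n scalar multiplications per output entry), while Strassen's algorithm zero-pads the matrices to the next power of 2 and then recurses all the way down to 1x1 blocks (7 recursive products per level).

Matrix multiplication for 1006x1006 matrices:

Strassen's algorithm requires power-of-2 dimensions. Pad 1006x1006 to 1024x1024 (next power of 2).

Standard algorithm: 1006^3 = 1018108216 multiplications
Strassen's algorithm: 7^(log2(1024)) = 7^10 = 282475249 multiplications
Savings: 1018108216 - 282475249 = 735632967 multiplications

Standard: 1018108216 multiplications (1006^3). Strassen: 282475249 multiplications (7^10, after padding to 1024x1024). Strassen reduces 8 recursive multiplications to 7 at each level.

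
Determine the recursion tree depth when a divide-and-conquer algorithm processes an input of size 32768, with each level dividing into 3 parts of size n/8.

For divide and conquer with division factor 8:

Problem sizes at each level:
Level 0: 32768
Level 1: 4096
Level 2: 512
Level 3: 64
Level 4: 8
Level 5: 1

The root is level 0 and the size-1 base case is level 5 (the tree spans levels 0 through 5, i.e. 6 levels counting the root), so the depth is the number of divisions: log_8(32768) = 5

The recursion tree depth is log_8(32768) = 5. At each level, the problem size is divided by 8, so it takes 5 divisions to reduce to a base case of size 1. The algorithm makes 3 recursive calls at each level.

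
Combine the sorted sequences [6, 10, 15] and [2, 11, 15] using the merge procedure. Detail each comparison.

Merging process:

Compare 6 vs 2: take 2 from right. Merged: [2]
Compare 6 vs 11: take 6 from left. Merged: [2, 6]
Compare 10 vs 11: take 10 from left. Merged: [2, 6, 10]
Compare 15 vs 11: take 11 from right. Merged: [2, 6, 10, 11]
Compare 15 vs 15: take 15 from left. Merged: [2, 6, 10, 11, 15]
Append remaining from right: [15]. Merged: [2, 6, 10, 11, 15, 15]

Final merged array: [2, 6, 10, 11, 15, 15]
Total comparisons: 5

The merged array is [2, 6, 10, 11, 15, 15], requiring 5 comparisons. The merge step runs in O(n) time where n is the total number of elements.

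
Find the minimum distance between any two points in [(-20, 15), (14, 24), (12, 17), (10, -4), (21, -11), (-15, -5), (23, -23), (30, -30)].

Computing all pairwise distances among 8 points:

d((-20, 15), (14, 24)) = 35.171
d((-20, 15), (12, 17)) = 32.0624
d((-20, 15), (10, -4)) = 35.5106
d((-20, 15), (21, -11)) = 48.5489
d((-20, 15), (-15, -5)) = 20.6155
d((-20, 15), (23, -23)) = 57.3847
d((-20, 15), (30, -30)) = 67.2681
d((14, 24), (12, 17)) = 7.2801 <-- minimum
d((14, 24), (10, -4)) = 28.2843
d((14, 24), (21, -11)) = 35.6931
d((14, 24), (-15, -5)) = 41.0122
d((14, 24), (23, -23)) = 47.8539
d((14, 24), (30, -30)) = 56.3205
d((12, 17), (10, -4)) = 21.095
d((12, 17), (21, -11)) = 29.4109
d((12, 17), (-15, -5)) = 34.8281
d((12, 17), (23, -23)) = 41.4849
d((12, 17), (30, -30)) = 50.3289
d((10, -4), (21, -11)) = 13.0384
d((10, -4), (-15, -5)) = 25.02
d((10, -4), (23, -23)) = 23.0217
d((10, -4), (30, -30)) = 32.8024
d((21, -11), (-15, -5)) = 36.4966
d((21, -11), (23, -23)) = 12.1655
d((21, -11), (30, -30)) = 21.0238
d((-15, -5), (23, -23)) = 42.0476
d((-15, -5), (30, -30)) = 51.4782
d((23, -23), (30, -30)) = 9.8995

Closest pair: (14, 24) and (12, 17) with distance 7.2801

The closest pair is (14, 24) and (12, 17) with Euclidean distance 7.2801. For 8 points, brute-force pairwise comparison is shown above. For large n, the divide-and-conquer algorithm (sort by x, recurse on halves, check the dividing strip) achieves O(n log n).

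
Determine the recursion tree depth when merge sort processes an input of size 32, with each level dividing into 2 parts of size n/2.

For divide and conquer with division factor 2:

Problem sizes at each level:
Level 0: 32
Level 1: 16
Level 2: 8
Level 3: 4
Level 4: 2
Level 5: 1

The root is level 0 and the size-1 base case is level 5 (the tree spans levels 0 through 5, i.e. 6 levels counting the root), so the depth is the number of divisions: log_2(32) = 5

The recursion tree depth is log_2(32) = 5. At each level, the problem size is divided by 2, so it takes 5 divisions to reduce to a base case of size 1. The algorithm makes 2 recursive calls at each level.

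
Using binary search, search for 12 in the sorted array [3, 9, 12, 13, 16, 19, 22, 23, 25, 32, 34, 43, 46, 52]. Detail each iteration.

Binary search for 12 in [3, 9, 12, 13, 16, 19, 22, 23, 25, 32, 34, 43, 46, 52]:

lo=0, hi=13, mid=6, arr[mid]=22 -> 22 > 12, search left half
lo=0, hi=5, mid=2, arr[mid]=12 -> Found target at index 2!

Binary search finds 12 at index 2 after 2 comparisons. The search repeatedly halves the search space by comparing with the middle element.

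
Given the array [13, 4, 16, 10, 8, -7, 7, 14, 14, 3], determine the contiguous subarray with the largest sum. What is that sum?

Using Kadane's algorithm on [13, 4, 16, 10, 8, -7, 7, 14, 14, 3]:

Scanning through the array:
Position 1 (value 4): max_ending_here = 17, max_so_far = 17
Position 2 (value 16): max_ending_here = 33, max_so_far = 33
Position 3 (value 10): max_ending_here = 43, max_so_far = 43
Position 4 (value 8): max_ending_here = 51, max_so_far = 51
Position 5 (value -7): max_ending_here = 44, max_so_far = 51
Position 6 (value 7): max_ending_here = 51, max_so_far = 51
Position 7 (value 14): max_ending_here = 65, max_so_far = 65
Position 8 (value 14): max_ending_here = 79, max_so_far = 79
Position 9 (value 3): max_ending_here = 82, max_so_far = 82

Maximum subarray: [13, 4, 16, 10, 8, -7, 7, 14, 14, 3]
Maximum sum: 82

The maximum subarray is [13, 4, 16, 10, 8, -7, 7, 14, 14, 3] with sum 82. This subarray runs from index 0 to index 9.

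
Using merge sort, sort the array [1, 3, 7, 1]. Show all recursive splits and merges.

Merge sort trace:

Split: [1, 3, 7, 1] -> [1, 3] and [7, 1]
  Split: [1, 3] -> [1] and [3]
  Merge: [1] + [3] -> [1, 3]
  Split: [7, 1] -> [7] and [1]
  Merge: [7] + [1] -> [1, 7]
Merge: [1, 3] + [1, 7] -> [1, 1, 3, 7]

Final sorted array: [1, 1, 3, 7]

The merge sort proceeds by recursively splitting the array and merging sorted halves.
After all merges, the sorted array is [1, 1, 3, 7].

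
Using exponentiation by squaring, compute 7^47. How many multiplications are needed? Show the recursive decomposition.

Computing 7^47 by squaring (build up from 7^1; each line after the first costs one multiplication):

7^1 = 7
7^2 = (7^1)^2 = 7^2 = 49
7^4 = (7^2)^2 = 49^2 = 2401
7^5 = 7 * 7^4 = 7 * 2401 = 16807
7^10 = (7^5)^2 = 16807^2 = 282475249
7^11 = 7 * 7^10 = 7 * 282475249 = 1977326743
7^22 = (7^11)^2 = 1977326743^2 = 3909821048582988049
7^23 = 7 * 7^22 = 7 * 3909821048582988049 = 27368747340080916343
7^46 = (7^23)^2 = 27368747340080916343^2 = 749048330965186233494494102694564493649
7^47 = 7 * 7^46 = 7 * 749048330965186233494494102694564493649 = 5243338316756303634461458718861951455543

Result: 5243338316756303634461458718861951455543
Multiplications needed: 9 (9 lines after 7^1)

7^47 = 5243338316756303634461458718861951455543. Using exponentiation by squaring, this requires 9 multiplications. The key idea: if the exponent is even, square the half-power; if odd, multiply by the base once.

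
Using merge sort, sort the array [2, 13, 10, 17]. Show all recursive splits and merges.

Merge sort trace:

Split: [2, 13, 10, 17] -> [2, 13] and [10, 17]
  Split: [2, 13] -> [2] and [13]
  Merge: [2] + [13] -> [2, 13]
  Split: [10, 17] -> [10] and [17]
  Merge: [10] + [17] -> [10, 17]
Merge: [2, 13] + [10, 17] -> [2, 10, 13, 17]

Final sorted array: [2, 10, 13, 17]

The merge sort proceeds by recursively splitting the array and merging sorted halves.
After all merges, the sorted array is [2, 10, 13, 17].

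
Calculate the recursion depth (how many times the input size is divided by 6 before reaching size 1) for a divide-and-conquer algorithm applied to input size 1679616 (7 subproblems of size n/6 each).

For divide and conquer with division factor 6:

Problem sizes at each level:
Level 0: 1679616
Level 1: 279936
Level 2: 46656
Level 3: 7776
Level 4: 1296
Level 5: 216
Level 6: 36
Level 7: 6
Level 8: 1

The root is level 0 and the size-1 base case is level 8 (the tree spans levels 0 through 8, i.e. 9 levels counting the root), so the depth is the number of divisions: log_6(1679616) = 8

The recursion tree depth is log_6(1679616) = 8. At each level, the problem size is divided by 6, so it takes 8 divisions to reduce to a base case of size 1. The algorithm makes 7 recursive calls at each level.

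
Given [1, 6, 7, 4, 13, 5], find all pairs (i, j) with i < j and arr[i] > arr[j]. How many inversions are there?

Finding inversions in [1, 6, 7, 4, 13, 5]:

(1, 3): arr[1]=6 > arr[3]=4
(1, 5): arr[1]=6 > arr[5]=5
(2, 3): arr[2]=7 > arr[3]=4
(2, 5): arr[2]=7 > arr[5]=5
(4, 5): arr[4]=13 > arr[5]=5

Total inversions: 5

The array has 5 inversion(s): (1,3), (1,5), (2,3), (2,5), (4,5). Each pair (i,j) satisfies i < j and arr[i] > arr[j].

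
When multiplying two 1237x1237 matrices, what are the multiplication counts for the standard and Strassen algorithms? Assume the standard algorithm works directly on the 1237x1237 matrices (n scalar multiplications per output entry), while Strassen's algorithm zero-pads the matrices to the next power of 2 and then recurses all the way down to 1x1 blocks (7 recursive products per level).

Matrix multiplication for 1237x1237 matrices:

Strassen's algorithm requires power-of-2 dimensions. Pad 1237x1237 to 2048x2048 (next power of 2).

Standard algorithm: 1237^3 = 1892819053 multiplications
Strassen's algorithm: 7^(log2(2048)) = 7^11 = 1977326743 multiplications
Difference: 1892819053 - 1977326743 = -84507690 (Strassen uses MORE here due to padding overhead — for small or just-over-power-of-2 n, padding can outweigh the per-level savings)

Standard: 1892819053 multiplications (1237^3). Strassen: 1977326743 multiplications (7^11, after padding to 2048x2048). Strassen reduces 8 recursive multiplications to 7 at each level.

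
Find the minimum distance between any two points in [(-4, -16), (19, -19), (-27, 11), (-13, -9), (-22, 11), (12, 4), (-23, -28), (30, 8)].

Computing all pairwise distances among 8 points:

d((-4, -16), (19, -19)) = 23.1948
d((-4, -16), (-27, 11)) = 35.4683
d((-4, -16), (-13, -9)) = 11.4018
d((-4, -16), (-22, 11)) = 32.45
d((-4, -16), (12, 4)) = 25.6125
d((-4, -16), (-23, -28)) = 22.4722
d((-4, -16), (30, 8)) = 41.6173
d((19, -19), (-27, 11)) = 54.9181
d((19, -19), (-13, -9)) = 33.5261
d((19, -19), (-22, 11)) = 50.8035
d((19, -19), (12, 4)) = 24.0416
d((19, -19), (-23, -28)) = 42.9535
d((19, -19), (30, 8)) = 29.1548
d((-27, 11), (-13, -9)) = 24.4131
d((-27, 11), (-22, 11)) = 5.0 <-- minimum
d((-27, 11), (12, 4)) = 39.6232
d((-27, 11), (-23, -28)) = 39.2046
d((-27, 11), (30, 8)) = 57.0789
d((-13, -9), (-22, 11)) = 21.9317
d((-13, -9), (12, 4)) = 28.178
d((-13, -9), (-23, -28)) = 21.4709
d((-13, -9), (30, 8)) = 46.2385
d((-22, 11), (12, 4)) = 34.7131
d((-22, 11), (-23, -28)) = 39.0128
d((-22, 11), (30, 8)) = 52.0865
d((12, 4), (-23, -28)) = 47.4236
d((12, 4), (30, 8)) = 18.4391
d((-23, -28), (30, 8)) = 64.0703

Closest pair: (-27, 11) and (-22, 11) with distance 5.0

The closest pair is (-27, 11) and (-22, 11) with Euclidean distance 5.0. For 8 points, brute-force pairwise comparison is shown above. For large n, the divide-and-conquer algorithm (sort by x, recurse on halves, check the dividing strip) achieves O(n log n).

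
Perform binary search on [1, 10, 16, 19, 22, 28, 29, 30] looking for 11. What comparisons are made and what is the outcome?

Binary search for 11 in [1, 10, 16, 19, 22, 28, 29, 30]:

lo=0, hi=7, mid=3, arr[mid]=19 -> 19 > 11, search left half
lo=0, hi=2, mid=1, arr[mid]=10 -> 10 < 11, search right half
lo=2, hi=2, mid=2, arr[mid]=16 -> 16 > 11, search left half
lo=2 > hi=1, target 11 not found

Binary search determines that 11 is not in the array after 3 comparisons. The search space was exhausted without finding the target.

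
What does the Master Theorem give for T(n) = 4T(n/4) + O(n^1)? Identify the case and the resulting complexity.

Master Theorem for T(n) = 4T(n/4) + O(n^1):

a = 4, b = 4, c = 1
log_b(a) = log_4(4) = 1.0000

Case 2: c = 1 = log_4(4) = 1.0000
T(n) = O(n^1 log n) = O(n log n)

For T(n) = 4T(n/4) + O(n^1): log_4(4) = 1.0000. This is Case 2 of the Master Theorem (c = log_b(a), equal work at all levels), giving O(n log n).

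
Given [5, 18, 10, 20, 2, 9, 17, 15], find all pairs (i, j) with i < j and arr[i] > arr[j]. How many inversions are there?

Finding inversions in [5, 18, 10, 20, 2, 9, 17, 15]:

(0, 4): arr[0]=5 > arr[4]=2
(1, 2): arr[1]=18 > arr[2]=10
(1, 4): arr[1]=18 > arr[4]=2
(1, 5): arr[1]=18 > arr[5]=9
(1, 6): arr[1]=18 > arr[6]=17
(1, 7): arr[1]=18 > arr[7]=15
(2, 4): arr[2]=10 > arr[4]=2
(2, 5): arr[2]=10 > arr[5]=9
(3, 4): arr[3]=20 > arr[4]=2
(3, 5): arr[3]=20 > arr[5]=9
(3, 6): arr[3]=20 > arr[6]=17
(3, 7): arr[3]=20 > arr[7]=15
(6, 7): arr[6]=17 > arr[7]=15

Total inversions: 13

The array has 13 inversion(s): (0,4), (1,2), (1,4), (1,5), (1,6), (1,7), (2,4), (2,5), (3,4), (3,5), (3,6), (3,7), (6,7). Each pair (i,j) satisfies i < j and arr[i] > arr[j].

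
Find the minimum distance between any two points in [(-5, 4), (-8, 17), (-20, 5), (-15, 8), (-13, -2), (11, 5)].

Computing all pairwise distances among 6 points:

d((-5, 4), (-8, 17)) = 13.3417
d((-5, 4), (-20, 5)) = 15.0333
d((-5, 4), (-15, 8)) = 10.7703
d((-5, 4), (-13, -2)) = 10.0
d((-5, 4), (11, 5)) = 16.0312
d((-8, 17), (-20, 5)) = 16.9706
d((-8, 17), (-15, 8)) = 11.4018
d((-8, 17), (-13, -2)) = 19.6469
d((-8, 17), (11, 5)) = 22.4722
d((-20, 5), (-15, 8)) = 5.831 <-- minimum
d((-20, 5), (-13, -2)) = 9.8995
d((-20, 5), (11, 5)) = 31.0
d((-15, 8), (-13, -2)) = 10.198
d((-15, 8), (11, 5)) = 26.1725
d((-13, -2), (11, 5)) = 25.0

Closest pair: (-20, 5) and (-15, 8) with distance 5.831

The closest pair is (-20, 5) and (-15, 8) with Euclidean distance 5.831. For 6 points, brute-force pairwise comparison is shown above. For large n, the divide-and-conquer algorithm (sort by x, recurse on halves, check the dividing strip) achieves O(n log n).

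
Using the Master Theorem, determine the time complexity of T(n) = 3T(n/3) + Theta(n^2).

Master Theorem for T(n) = 3T(n/3) + O(n^2):

a = 3, b = 3, c = 2
log_b(a) = log_3(3) = 1.0000

Case 3: c = 2 > log_3(3) = 1.0000
T(n) = O(n^2) = O(n^2)

For T(n) = 3T(n/3) + O(n^2): log_3(3) = 1.0000. This is Case 3 of the Master Theorem (c > log_b(a), work dominated by root), giving O(n^2).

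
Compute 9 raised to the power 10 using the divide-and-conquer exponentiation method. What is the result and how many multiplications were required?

Computing 9^10 by squaring (build up from 9^1; each line after the first costs one multiplication):

9^1 = 9
9^2 = (9^1)^2 = 9^2 = 81
9^4 = (9^2)^2 = 81^2 = 6561
9^5 = 9 * 9^4 = 9 * 6561 = 59049
9^10 = (9^5)^2 = 59049^2 = 3486784401

Result: 3486784401
Multiplications needed: 4 (4 lines after 9^1)

9^10 = 3486784401. Using exponentiation by squaring, this requires 4 multiplications. The key idea: if the exponent is even, square the half-power; if odd, multiply by the base once.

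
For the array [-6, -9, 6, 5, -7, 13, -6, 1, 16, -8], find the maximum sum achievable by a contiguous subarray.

Using Kadane's algorithm on [-6, -9, 6, 5, -7, 13, -6, 1, 16, -8]:

Scanning through the array:
Position 1 (value -9): max_ending_here = -9, max_so_far = -6
Position 2 (value 6): max_ending_here = 6, max_so_far = 6
Position 3 (value 5): max_ending_here = 11, max_so_far = 11
Position 4 (value -7): max_ending_here = 4, max_so_far = 11
Position 5 (value 13): max_ending_here = 17, max_so_far = 17
Position 6 (value -6): max_ending_here = 11, max_so_far = 17
Position 7 (value 1): max_ending_here = 12, max_so_far = 17
Position 8 (value 16): max_ending_here = 28, max_so_far = 28
Position 9 (value -8): max_ending_here = 20, max_so_far = 28

Maximum subarray: [6, 5, -7, 13, -6, 1, 16]
Maximum sum: 28

The maximum subarray is [6, 5, -7, 13, -6, 1, 16] with sum 28. This subarray runs from index 2 to index 8.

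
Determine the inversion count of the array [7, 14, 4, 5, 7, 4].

Finding inversions in [7, 14, 4, 5, 7, 4]:

(0, 2): arr[0]=7 > arr[2]=4
(0, 3): arr[0]=7 > arr[3]=5
(0, 5): arr[0]=7 > arr[5]=4
(1, 2): arr[1]=14 > arr[2]=4
(1, 3): arr[1]=14 > arr[3]=5
(1, 4): arr[1]=14 > arr[4]=7
(1, 5): arr[1]=14 > arr[5]=4
(3, 5): arr[3]=5 > arr[5]=4
(4, 5): arr[4]=7 > arr[5]=4

Total inversions: 9

The array has 9 inversion(s): (0,2), (0,3), (0,5), (1,2), (1,3), (1,4), (1,5), (3,5), (4,5). Each pair (i,j) satisfies i < j and arr[i] > arr[j].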